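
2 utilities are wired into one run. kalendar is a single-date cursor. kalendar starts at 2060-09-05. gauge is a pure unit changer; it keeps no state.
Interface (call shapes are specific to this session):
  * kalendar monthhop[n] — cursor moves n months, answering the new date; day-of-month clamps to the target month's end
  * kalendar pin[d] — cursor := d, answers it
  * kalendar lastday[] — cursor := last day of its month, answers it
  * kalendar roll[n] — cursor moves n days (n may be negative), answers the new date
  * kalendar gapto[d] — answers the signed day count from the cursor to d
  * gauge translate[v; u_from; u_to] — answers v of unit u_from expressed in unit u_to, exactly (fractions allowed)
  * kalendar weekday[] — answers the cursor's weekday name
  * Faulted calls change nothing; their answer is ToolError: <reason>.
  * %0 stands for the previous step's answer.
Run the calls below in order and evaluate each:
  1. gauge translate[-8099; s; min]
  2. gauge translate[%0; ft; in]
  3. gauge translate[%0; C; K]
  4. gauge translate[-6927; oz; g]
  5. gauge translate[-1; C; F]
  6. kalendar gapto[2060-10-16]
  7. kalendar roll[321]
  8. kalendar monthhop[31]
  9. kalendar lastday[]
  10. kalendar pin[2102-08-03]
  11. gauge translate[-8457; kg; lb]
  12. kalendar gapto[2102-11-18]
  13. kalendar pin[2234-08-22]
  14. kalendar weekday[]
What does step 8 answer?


Answer: 2064-02-23

Derivation:
Next I call gauge translate on v→-8099, u_from→s, u_to→min, and observe -8099/60.
Now I run gauge translate on v→%0, u_from→ft, u_to→in, — result: -8099/5.
I use gauge translate on v→%0, u_from→C, u_to→K, giving -26933/20.
Calling gauge translate on v→-6927, u_from→oz, u_to→g, — result: -314203434699/1600000.
Now I run gauge translate on v→-1, u_from→C, u_to→F, which returns 151/5.
Calling kalendar gapto on d→2060-10-16, yielding 41.
Now I run kalendar roll on n→321, — result: 2061-07-23.
I call kalendar monthhop on n→31, and see 2064-02-23.
Invoking kalendar lastday(), yielding 2064-02-29.
I run kalendar pin on d→2102-08-03, and see 2102-08-03.
I invoke gauge translate on v→-8457, u_from→kg, u_to→lb, and get -845700000000/45359237.
I use kalendar gapto on d→2102-11-18, — result: 107.
Next I call kalendar pin on d→2234-08-22, and see 2234-08-22.
Using kalendar weekday, and see Friday.


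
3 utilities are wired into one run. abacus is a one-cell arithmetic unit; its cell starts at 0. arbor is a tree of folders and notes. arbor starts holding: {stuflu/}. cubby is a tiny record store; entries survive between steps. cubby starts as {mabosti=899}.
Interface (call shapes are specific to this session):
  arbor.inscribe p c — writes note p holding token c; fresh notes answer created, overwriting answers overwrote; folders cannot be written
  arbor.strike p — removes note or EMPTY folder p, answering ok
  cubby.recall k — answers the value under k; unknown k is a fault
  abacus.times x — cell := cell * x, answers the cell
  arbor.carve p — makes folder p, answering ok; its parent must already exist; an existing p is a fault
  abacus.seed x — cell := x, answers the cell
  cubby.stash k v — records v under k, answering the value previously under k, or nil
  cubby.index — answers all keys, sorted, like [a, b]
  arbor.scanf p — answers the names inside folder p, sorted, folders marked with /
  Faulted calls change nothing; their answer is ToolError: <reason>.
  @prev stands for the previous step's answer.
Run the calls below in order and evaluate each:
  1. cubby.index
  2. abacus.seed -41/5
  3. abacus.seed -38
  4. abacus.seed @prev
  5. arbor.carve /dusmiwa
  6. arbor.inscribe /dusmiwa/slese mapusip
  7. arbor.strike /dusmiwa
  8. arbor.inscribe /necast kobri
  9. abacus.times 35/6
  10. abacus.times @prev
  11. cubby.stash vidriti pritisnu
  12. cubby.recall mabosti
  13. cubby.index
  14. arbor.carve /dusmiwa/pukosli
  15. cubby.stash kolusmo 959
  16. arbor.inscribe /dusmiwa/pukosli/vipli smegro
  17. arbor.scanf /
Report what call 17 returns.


·→ index()
·← [mabosti]
·→ seed(x→-41/5)
·← -41/5
·→ seed(x→-38)
·← -38
·→ seed(x→@prev)
·← -38
·→ carve(p→/dusmiwa)
·← ok
·→ inscribe(p→/dusmiwa/slese, c→mapusip)
·← created
·→ strike(p→/dusmiwa)
·← ToolError: not empty
·→ inscribe(p→/necast, c→kobri)
·← created
·→ times(x→35/6)
·← -665/3
·→ times(x→@prev)
·← 442225/9
·→ stash(k→vidriti, v→pritisnu)
·← nil
·→ recall(k→mabosti)
·← 899
·→ index()
·← [mabosti, vidriti]
·→ carve(p→/dusmiwa/pukosli)
·← ok
·→ stash(k→kolusmo, v→959)
·← nil
·→ inscribe(p→/dusmiwa/pukosli/vipli, c→smegro)
·← created
·→ scanf(p→/)
·← [dusmiwa/, necast, stuflu/]

Answer: [dusmiwa/, necast, stuflu/]


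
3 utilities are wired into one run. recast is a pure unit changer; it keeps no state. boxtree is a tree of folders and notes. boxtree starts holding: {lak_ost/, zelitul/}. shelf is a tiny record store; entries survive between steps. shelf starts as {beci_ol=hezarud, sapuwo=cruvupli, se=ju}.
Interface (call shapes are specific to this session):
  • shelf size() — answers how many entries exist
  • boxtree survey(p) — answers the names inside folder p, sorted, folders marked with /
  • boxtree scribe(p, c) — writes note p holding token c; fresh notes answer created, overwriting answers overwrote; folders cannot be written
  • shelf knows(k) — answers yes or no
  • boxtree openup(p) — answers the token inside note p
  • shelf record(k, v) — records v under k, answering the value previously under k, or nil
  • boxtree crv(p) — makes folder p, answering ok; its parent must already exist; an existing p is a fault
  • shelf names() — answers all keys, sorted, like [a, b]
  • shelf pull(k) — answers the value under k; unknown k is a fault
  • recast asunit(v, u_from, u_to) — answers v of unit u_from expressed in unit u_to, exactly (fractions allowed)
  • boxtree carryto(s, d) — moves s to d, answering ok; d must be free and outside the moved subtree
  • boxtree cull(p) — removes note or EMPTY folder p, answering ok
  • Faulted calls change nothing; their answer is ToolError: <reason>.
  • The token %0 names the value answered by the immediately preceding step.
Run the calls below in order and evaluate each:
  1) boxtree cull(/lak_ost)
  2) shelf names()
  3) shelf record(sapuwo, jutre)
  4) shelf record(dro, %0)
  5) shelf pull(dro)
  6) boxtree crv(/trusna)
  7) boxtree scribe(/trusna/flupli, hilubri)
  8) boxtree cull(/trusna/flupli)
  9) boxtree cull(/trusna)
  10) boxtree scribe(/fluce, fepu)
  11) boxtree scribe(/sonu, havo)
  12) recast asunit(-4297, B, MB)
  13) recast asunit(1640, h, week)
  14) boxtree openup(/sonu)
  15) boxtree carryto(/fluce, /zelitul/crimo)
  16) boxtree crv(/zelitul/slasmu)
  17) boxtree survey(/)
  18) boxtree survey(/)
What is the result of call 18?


Answer: [sonu, zelitul/]

Derivation:
;; 1. boxtree cull(p=/lak_ost) -> ok
;; 2. shelf names() -> [beci_ol, sapuwo, se]
;; 3. shelf record(k=sapuwo, v=jutre) -> cruvupli
;; 4. shelf record(k=dro, v=%0) -> nil
;; 5. shelf pull(k=dro) -> cruvupli
;; 6. boxtree crv(p=/trusna) -> ok
;; 7. boxtree scribe(p=/trusna/flupli, c=hilubri) -> created
;; 8. boxtree cull(p=/trusna/flupli) -> ok
;; 9. boxtree cull(p=/trusna) -> ok
;; 10. boxtree scribe(p=/fluce, c=fepu) -> created
;; 11. boxtree scribe(p=/sonu, c=havo) -> created
;; 12. recast asunit(v=-4297, u_from=B, u_to=MB) -> -4297/1000000
;; 13. recast asunit(v=1640, u_from=h, u_to=week) -> 205/21
;; 14. boxtree openup(p=/sonu) -> havo
;; 15. boxtree carryto(s=/fluce, d=/zelitul/crimo) -> ok
;; 16. boxtree crv(p=/zelitul/slasmu) -> ok
;; 17. boxtree survey(p=/) -> [sonu, zelitul/]
;; 18. boxtree survey(p=/) -> [sonu, zelitul/]


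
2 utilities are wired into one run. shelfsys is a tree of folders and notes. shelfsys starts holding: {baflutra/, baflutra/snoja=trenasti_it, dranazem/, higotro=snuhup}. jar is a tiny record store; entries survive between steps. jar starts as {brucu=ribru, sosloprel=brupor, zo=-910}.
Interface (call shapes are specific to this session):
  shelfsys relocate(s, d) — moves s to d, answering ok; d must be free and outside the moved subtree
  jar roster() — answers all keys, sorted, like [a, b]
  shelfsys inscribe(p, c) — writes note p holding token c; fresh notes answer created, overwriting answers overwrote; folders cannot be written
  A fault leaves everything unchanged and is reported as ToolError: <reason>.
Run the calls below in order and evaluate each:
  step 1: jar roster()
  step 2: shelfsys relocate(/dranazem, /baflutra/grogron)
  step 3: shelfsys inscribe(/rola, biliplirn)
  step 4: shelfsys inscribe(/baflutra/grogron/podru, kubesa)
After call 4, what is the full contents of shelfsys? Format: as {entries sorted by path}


~$ jar roster
= [brucu, sosloprel, zo]
~$ shelfsys relocate /dranazem /baflutra/grogron
= ok
~$ shelfsys inscribe /rola biliplirn
= created
~$ shelfsys inscribe /baflutra/grogron/podru kubesa
= created

Answer: {baflutra/, baflutra/grogron/, baflutra/grogron/podru=kubesa, baflutra/snoja=trenasti_it, higotro=snuhup, rola=biliplirn}


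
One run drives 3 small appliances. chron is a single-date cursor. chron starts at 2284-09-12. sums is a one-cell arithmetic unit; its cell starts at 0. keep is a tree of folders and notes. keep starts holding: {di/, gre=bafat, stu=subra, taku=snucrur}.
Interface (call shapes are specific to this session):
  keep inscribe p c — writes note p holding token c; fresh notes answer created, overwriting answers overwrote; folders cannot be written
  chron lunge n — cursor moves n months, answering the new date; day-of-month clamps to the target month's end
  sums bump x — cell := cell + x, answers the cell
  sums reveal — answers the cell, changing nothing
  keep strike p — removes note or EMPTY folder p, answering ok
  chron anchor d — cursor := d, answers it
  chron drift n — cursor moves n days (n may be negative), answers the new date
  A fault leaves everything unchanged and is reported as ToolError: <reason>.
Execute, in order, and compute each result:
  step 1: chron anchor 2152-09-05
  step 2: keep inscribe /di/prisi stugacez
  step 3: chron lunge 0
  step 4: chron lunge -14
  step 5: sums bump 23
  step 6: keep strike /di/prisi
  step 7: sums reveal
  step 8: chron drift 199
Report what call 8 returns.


> chron anchor d=2152-09-05
[out] 2152-09-05
> keep inscribe p=/di/prisi c=stugacez
[out] created
> chron lunge n=0
[out] 2152-09-05
> chron lunge n=-14
[out] 2151-07-05
> sums bump x=23
[out] 23
> keep strike p=/di/prisi
[out] ok
> sums reveal
[out] 23
> chron drift n=199
[out] 2152-01-20

Answer: 2152-01-20


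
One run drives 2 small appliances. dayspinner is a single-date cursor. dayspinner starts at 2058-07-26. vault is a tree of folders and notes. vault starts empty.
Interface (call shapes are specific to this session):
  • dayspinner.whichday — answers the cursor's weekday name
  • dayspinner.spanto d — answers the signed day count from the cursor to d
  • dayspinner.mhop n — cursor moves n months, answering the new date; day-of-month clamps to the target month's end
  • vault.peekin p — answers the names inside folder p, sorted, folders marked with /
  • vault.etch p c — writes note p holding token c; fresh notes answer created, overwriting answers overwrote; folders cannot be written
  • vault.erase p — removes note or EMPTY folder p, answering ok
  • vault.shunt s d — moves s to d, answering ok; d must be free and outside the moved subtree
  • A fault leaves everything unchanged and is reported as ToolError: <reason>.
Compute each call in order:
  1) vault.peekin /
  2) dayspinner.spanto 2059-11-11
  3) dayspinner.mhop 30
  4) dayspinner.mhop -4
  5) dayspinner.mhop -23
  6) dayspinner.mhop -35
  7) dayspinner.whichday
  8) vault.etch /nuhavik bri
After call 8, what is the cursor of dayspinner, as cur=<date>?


~$ peekin p→/
= []
~$ spanto d→2059-11-11
= 473
~$ mhop n→30
= 2061-01-26
~$ mhop n→-4
= 2060-09-26
~$ mhop n→-23
= 2058-10-26
~$ mhop n→-35
= 2055-11-26
~$ whichday
= Friday
~$ etch p→/nuhavik c→bri
= created

Answer: cur=2055-11-26


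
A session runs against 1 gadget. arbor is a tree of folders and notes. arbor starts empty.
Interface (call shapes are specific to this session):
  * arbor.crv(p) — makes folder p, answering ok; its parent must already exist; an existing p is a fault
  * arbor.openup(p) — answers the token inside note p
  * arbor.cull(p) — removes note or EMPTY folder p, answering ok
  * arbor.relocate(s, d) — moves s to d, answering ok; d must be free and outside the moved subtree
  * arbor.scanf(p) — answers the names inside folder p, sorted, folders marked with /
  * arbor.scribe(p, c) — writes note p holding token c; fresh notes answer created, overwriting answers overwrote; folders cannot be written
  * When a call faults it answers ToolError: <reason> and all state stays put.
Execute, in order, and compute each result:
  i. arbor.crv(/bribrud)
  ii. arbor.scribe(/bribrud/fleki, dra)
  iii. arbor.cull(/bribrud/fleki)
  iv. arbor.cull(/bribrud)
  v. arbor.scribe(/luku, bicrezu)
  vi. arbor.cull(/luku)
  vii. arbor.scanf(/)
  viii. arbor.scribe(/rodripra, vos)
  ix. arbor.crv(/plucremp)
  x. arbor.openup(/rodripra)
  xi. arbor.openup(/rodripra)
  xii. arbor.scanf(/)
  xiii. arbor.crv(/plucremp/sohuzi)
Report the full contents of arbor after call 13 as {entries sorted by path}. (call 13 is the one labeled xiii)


Answer: {plucremp/, plucremp/sohuzi/, rodripra=vos}

Derivation:
Calling crv using p=/bribrud, and get ok.
I call scribe using p=/bribrud/fleki, c=dra, and get created.
Invoking cull using p=/bribrud/fleki, which returns ok.
I call cull using p=/bribrud, yielding ok.
I run scribe using p=/luku, c=bicrezu, which returns created.
I try cull using p=/luku, which returns ok.
Calling scanf using p=/, giving [].
I use scribe using p=/rodripra, c=vos, and see created.
Invoking crv using p=/plucremp, which returns ok.
Next I call openup using p=/rodripra, and see vos.
Then openup using p=/rodripra, and observe vos.
I invoke scanf using p=/, which returns [plucremp/, rodripra].
Invoking crv using p=/plucremp/sohuzi: ok.


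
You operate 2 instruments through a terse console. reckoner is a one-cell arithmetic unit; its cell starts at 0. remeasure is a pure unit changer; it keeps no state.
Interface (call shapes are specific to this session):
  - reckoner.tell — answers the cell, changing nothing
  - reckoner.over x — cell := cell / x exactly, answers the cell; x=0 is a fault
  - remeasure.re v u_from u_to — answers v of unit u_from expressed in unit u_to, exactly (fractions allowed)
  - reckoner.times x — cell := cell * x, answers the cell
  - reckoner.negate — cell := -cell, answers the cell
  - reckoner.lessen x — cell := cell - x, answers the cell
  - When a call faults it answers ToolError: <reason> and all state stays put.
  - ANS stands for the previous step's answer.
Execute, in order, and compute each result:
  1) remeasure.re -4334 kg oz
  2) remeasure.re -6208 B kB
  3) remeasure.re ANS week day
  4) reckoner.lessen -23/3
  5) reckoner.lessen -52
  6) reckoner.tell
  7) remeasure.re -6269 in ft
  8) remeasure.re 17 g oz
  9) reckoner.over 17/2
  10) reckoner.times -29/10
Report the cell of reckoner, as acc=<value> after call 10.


Then remeasure.re using v='-4334', u_from='kg', u_to='oz', which returns -630400000000/4123567.
Then remeasure.re using v='-6208', u_from='B', u_to='kB', yielding -776/125.
Using remeasure.re using v='ANS', u_from='week', u_to='day', yielding -5432/125.
I call reckoner.lessen using x='-23/3', and see 23/3.
Using reckoner.lessen using x='-52', and get 179/3.
Then reckoner.tell, giving 179/3.
Now I run remeasure.re using v='-6269', u_from='in', u_to='ft', yielding -6269/12.
I use remeasure.re using v='17', u_from='g', u_to='oz', — result: 27200000/45359237.
I run reckoner.over using x='17/2', giving 358/51.
I try reckoner.times using x='-29/10', and get -5191/255.

Answer: acc=-5191/255


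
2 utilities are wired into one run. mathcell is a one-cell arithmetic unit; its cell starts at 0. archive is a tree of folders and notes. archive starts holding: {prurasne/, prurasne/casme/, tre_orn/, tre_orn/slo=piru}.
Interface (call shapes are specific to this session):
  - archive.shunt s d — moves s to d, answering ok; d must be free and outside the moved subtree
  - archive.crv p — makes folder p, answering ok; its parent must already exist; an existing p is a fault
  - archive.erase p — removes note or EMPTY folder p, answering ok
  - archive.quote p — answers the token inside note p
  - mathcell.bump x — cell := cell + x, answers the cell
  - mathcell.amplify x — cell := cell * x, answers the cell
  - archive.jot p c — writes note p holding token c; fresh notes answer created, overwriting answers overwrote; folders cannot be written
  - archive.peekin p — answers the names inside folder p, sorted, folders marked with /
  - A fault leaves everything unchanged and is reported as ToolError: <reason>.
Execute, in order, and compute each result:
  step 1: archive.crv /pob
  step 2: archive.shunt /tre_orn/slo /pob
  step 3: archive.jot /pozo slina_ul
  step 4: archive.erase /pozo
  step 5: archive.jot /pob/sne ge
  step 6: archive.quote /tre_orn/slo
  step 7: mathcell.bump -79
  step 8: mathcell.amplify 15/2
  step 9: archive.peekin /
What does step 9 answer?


Act: crv[p=/pob]
Obs: ok
Act: shunt[s=/tre_orn/slo; d=/pob]
Obs: ToolError: exists
Act: jot[p=/pozo; c=slina_ul]
Obs: created
Act: erase[p=/pozo]
Obs: ok
Act: jot[p=/pob/sne; c=ge]
Obs: created
Act: quote[p=/tre_orn/slo]
Obs: piru
Act: bump[x=-79]
Obs: -79
Act: amplify[x=15/2]
Obs: -1185/2
Act: peekin[p=/]
Obs: [pob/, prurasne/, tre_orn/]

Answer: [pob/, prurasne/, tre_orn/]


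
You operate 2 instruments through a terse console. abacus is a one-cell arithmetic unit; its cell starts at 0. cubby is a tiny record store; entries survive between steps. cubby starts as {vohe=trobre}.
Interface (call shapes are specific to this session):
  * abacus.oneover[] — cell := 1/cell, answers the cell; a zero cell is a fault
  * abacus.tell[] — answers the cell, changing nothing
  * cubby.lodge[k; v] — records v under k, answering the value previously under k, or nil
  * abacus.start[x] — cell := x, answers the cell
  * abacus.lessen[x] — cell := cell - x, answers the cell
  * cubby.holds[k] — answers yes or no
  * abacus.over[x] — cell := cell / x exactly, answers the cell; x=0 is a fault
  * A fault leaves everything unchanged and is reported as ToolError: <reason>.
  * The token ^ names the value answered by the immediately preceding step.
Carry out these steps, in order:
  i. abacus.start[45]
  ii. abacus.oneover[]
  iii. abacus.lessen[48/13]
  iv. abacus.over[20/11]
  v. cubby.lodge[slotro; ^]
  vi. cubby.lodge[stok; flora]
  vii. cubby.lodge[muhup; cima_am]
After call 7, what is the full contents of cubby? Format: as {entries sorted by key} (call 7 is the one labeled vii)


! 1. abacus.start(x→45) == 45
! 2. abacus.oneover() == 1/45
! 3. abacus.lessen(x→48/13) == -2147/585
! 4. abacus.over(x→20/11) == -23617/11700
! 5. cubby.lodge(k→slotro, v→^) == nil
! 6. cubby.lodge(k→stok, v→flora) == nil
! 7. cubby.lodge(k→muhup, v→cima_am) == nil

Answer: {muhup=cima_am, slotro=-23617/11700, stok=flora, vohe=trobre}


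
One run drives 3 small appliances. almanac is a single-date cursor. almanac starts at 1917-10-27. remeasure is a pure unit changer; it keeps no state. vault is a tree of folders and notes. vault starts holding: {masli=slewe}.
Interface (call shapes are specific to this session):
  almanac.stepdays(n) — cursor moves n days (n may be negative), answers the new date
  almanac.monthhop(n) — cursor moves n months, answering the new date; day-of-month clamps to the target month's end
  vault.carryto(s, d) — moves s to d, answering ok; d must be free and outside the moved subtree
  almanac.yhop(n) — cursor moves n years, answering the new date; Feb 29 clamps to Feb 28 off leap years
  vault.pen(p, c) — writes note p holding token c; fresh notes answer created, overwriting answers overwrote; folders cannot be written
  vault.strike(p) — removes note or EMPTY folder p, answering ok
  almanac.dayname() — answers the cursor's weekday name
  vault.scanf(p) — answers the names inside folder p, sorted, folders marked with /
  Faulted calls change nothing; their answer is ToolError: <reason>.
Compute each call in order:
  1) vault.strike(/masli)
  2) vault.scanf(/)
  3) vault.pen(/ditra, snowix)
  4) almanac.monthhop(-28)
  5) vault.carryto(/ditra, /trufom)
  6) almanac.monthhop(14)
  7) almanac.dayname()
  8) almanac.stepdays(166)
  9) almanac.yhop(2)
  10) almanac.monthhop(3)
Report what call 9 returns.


Answer: 1919-02-09

Derivation:
> strike p=/masli
:: ok
> scanf p=/
:: []
> pen p=/ditra c=snowix
:: created
> monthhop n=-28
:: 1915-06-27
> carryto s=/ditra d=/trufom
:: ok
> monthhop n=14
:: 1916-08-27
> dayname
:: Sunday
> stepdays n=166
:: 1917-02-09
> yhop n=2
:: 1919-02-09
> monthhop n=3
:: 1919-05-09


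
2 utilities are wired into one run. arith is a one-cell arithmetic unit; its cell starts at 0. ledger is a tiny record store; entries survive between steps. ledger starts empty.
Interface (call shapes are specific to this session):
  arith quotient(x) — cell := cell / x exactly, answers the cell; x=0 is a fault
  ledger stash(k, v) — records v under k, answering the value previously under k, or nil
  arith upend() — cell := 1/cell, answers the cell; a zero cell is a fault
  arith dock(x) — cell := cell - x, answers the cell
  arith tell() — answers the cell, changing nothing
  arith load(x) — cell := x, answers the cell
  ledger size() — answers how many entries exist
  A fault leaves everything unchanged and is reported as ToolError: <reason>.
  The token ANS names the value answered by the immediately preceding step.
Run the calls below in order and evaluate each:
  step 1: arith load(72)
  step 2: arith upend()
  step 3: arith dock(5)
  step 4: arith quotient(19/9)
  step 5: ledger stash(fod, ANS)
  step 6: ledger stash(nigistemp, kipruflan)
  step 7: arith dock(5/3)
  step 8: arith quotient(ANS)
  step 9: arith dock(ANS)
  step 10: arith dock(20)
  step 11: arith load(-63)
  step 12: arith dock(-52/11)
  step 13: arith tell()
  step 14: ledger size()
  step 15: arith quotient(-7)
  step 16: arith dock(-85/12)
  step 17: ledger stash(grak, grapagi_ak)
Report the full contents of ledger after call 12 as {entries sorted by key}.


>>> arith load 72
:: 72
>>> arith upend
:: 1/72
>>> arith dock 5
:: -359/72
>>> arith quotient 19/9
:: -359/152
>>> ledger stash fod ANS
:: nil
>>> ledger stash nigistemp kipruflan
:: nil
>>> arith dock 5/3
:: -1837/456
>>> arith quotient ANS
:: 1
>>> arith dock ANS
:: 0
>>> arith dock 20
:: -20
>>> arith load -63
:: -63
>>> arith dock -52/11
:: -641/11
>>> arith tell
:: -641/11
>>> ledger size
:: 2
>>> arith quotient -7
:: 641/77
>>> arith dock -85/12
:: 14237/924
>>> ledger stash grak grapagi_ak
:: nil

Answer: {fod=-359/152, nigistemp=kipruflan}


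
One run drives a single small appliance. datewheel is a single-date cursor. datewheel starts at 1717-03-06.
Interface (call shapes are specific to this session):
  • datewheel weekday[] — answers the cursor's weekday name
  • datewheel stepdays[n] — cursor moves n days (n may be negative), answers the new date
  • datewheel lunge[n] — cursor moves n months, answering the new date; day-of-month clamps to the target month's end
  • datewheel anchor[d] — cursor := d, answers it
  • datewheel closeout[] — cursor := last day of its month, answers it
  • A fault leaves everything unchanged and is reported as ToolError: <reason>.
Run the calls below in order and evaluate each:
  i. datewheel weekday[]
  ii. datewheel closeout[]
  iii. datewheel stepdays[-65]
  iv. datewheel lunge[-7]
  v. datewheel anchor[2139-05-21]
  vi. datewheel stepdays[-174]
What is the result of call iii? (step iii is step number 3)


Answer: 1717-01-25

Derivation:
# datewheel weekday() : Saturday
# datewheel closeout() : 1717-03-31
# datewheel stepdays(n=-65) : 1717-01-25
# datewheel lunge(n=-7) : 1716-06-25
# datewheel anchor(d=2139-05-21) : 2139-05-21
# datewheel stepdays(n=-174) : 2138-11-28


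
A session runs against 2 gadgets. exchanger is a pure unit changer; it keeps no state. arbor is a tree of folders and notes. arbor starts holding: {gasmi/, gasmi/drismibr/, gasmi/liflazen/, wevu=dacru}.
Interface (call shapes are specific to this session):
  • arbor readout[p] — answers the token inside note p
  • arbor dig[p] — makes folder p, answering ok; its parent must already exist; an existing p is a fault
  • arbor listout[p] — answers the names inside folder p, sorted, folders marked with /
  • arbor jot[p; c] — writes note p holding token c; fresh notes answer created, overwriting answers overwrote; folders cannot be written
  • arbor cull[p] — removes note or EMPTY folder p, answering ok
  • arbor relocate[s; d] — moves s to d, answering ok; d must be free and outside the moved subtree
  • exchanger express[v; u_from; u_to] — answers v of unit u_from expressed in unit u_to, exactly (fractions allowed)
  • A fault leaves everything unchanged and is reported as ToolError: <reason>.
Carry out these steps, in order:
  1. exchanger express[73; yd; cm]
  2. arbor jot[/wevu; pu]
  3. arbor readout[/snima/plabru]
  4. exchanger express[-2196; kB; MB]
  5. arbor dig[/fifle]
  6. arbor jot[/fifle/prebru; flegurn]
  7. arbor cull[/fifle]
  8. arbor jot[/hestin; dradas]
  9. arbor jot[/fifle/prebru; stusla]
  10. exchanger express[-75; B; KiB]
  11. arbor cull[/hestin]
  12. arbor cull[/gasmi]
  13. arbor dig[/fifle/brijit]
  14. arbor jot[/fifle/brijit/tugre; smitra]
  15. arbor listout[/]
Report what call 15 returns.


Answer: [fifle/, gasmi/, wevu]

Derivation:
> exchanger express 73 yd cm
:: 166878/25
> arbor jot /wevu pu
:: overwrote
> arbor readout /snima/plabru
:: ToolError: not found
> exchanger express -2196 kB MB
:: -549/250
> arbor dig /fifle
:: ok
> arbor jot /fifle/prebru flegurn
:: created
> arbor cull /fifle
:: ToolError: not empty
> arbor jot /hestin dradas
:: created
> arbor jot /fifle/prebru stusla
:: overwrote
> exchanger express -75 B KiB
:: -75/1024
> arbor cull /hestin
:: ok
> arbor cull /gasmi
:: ToolError: not empty
> arbor dig /fifle/brijit
:: ok
> arbor jot /fifle/brijit/tugre smitra
:: created
> arbor listout /
:: [fifle/, gasmi/, wevu]


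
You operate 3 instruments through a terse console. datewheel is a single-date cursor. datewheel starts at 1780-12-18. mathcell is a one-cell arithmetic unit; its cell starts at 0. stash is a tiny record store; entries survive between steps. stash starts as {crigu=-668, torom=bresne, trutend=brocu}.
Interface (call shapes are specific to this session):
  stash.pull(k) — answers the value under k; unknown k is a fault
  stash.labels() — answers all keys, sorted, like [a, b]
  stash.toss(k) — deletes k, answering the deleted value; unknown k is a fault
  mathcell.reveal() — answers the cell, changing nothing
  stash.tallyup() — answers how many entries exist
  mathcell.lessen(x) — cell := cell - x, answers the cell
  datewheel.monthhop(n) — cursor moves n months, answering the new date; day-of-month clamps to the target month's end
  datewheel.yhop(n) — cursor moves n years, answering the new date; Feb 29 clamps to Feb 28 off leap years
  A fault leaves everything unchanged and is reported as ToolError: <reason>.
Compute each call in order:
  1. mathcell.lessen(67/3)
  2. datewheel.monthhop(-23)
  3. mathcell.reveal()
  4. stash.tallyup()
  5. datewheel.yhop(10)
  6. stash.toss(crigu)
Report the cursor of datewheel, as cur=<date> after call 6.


I invoke mathcell.lessen on x: 67/3, and get -67/3.
Now I run datewheel.monthhop on n: -23, and observe 1779-01-18.
Using mathcell.reveal, and observe -67/3.
Next I call stash.tallyup, which returns 3.
I run datewheel.yhop on n: 10, yielding 1789-01-18.
Now I run stash.toss on k: crigu, and observe -668.

Answer: cur=1789-01-18


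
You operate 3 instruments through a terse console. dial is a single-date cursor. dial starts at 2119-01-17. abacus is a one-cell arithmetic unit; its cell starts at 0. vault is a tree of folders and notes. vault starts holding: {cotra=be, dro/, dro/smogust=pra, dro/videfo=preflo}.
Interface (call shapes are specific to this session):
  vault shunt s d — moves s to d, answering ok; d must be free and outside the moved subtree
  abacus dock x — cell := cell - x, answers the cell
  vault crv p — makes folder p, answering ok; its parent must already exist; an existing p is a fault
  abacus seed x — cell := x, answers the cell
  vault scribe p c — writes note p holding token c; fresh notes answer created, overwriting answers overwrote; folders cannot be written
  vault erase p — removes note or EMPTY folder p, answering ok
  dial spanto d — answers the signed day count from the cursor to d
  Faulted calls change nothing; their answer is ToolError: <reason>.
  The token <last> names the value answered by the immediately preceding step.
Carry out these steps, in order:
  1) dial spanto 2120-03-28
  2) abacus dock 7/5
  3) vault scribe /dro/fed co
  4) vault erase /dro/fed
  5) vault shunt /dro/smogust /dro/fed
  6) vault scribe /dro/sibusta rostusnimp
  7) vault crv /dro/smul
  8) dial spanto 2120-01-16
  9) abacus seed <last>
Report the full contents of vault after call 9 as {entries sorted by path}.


Answer: {cotra=be, dro/, dro/fed=pra, dro/sibusta=rostusnimp, dro/smul/, dro/videfo=preflo}

Derivation:
Next I call dial spanto on d: 2120-03-28, — result: 436.
I call abacus dock on x: 7/5, — result: -7/5.
Next I call vault scribe on p: /dro/fed, c: co, and observe created.
I invoke vault erase on p: /dro/fed: ok.
Now I run vault shunt on s: /dro/smogust, d: /dro/fed, — result: ok.
Using vault scribe on p: /dro/sibusta, c: rostusnimp, giving created.
I use vault crv on p: /dro/smul, yielding ok.
I run dial spanto on d: 2120-01-16, yielding 364.
I use abacus seed on x: <last>: 364.


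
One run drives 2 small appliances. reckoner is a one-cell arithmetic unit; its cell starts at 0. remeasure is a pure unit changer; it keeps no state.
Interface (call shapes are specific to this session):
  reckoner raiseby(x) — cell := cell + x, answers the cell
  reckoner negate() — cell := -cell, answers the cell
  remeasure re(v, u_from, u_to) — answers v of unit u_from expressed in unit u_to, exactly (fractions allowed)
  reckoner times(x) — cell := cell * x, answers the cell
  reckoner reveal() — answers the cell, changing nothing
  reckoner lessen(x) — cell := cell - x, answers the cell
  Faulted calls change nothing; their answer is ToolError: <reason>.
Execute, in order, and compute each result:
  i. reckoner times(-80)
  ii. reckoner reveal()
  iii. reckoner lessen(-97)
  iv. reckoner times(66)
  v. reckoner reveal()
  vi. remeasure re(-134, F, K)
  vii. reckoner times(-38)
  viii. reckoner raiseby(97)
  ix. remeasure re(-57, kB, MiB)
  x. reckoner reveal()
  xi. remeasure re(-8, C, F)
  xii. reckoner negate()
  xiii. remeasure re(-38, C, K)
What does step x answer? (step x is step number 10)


% reckoner times x→-80
[out] 0
% reckoner reveal
[out] 0
% reckoner lessen x→-97
[out] 97
% reckoner times x→66
[out] 6402
% reckoner reveal
[out] 6402
% remeasure re v→-134 u_from→F u_to→K
[out] 32567/180
% reckoner times x→-38
[out] -243276
% reckoner raiseby x→97
[out] -243179
% remeasure re v→-57 u_from→kB u_to→MiB
[out] -7125/131072
% reckoner reveal
[out] -243179
% remeasure re v→-8 u_from→C u_to→F
[out] 88/5
% reckoner negate
[out] 243179
% remeasure re v→-38 u_from→C u_to→K
[out] 4703/20

Answer: -243179


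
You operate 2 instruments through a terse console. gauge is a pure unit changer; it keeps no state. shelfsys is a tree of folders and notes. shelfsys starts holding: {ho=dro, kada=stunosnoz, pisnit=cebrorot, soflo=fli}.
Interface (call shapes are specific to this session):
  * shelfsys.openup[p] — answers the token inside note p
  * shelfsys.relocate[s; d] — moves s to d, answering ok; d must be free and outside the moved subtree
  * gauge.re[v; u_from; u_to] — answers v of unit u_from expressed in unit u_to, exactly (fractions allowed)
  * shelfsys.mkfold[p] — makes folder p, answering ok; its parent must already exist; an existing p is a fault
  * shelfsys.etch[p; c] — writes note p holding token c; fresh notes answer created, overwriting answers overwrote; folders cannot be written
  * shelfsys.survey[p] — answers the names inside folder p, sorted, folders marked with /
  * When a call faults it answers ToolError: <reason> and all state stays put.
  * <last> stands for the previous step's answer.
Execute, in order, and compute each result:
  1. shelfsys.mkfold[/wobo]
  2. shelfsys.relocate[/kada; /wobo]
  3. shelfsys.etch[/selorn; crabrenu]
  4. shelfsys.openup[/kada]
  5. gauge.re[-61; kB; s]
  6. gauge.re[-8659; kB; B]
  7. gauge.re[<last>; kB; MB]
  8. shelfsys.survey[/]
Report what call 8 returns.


·→ mkfold(p=/wobo)
·← ok
·→ relocate(s=/kada, d=/wobo)
·← ToolError: exists
·→ etch(p=/selorn, c=crabrenu)
·← created
·→ openup(p=/kada)
·← stunosnoz
·→ re(v=-61, u_from=kB, u_to=s)
·← ToolError: incompatible units
·→ re(v=-8659, u_from=kB, u_to=B)
·← -8659000
·→ re(v=<last>, u_from=kB, u_to=MB)
·← -8659
·→ survey(p=/)
·← [ho, kada, pisnit, selorn, soflo, wobo/]

Answer: [ho, kada, pisnit, selorn, soflo, wobo/]


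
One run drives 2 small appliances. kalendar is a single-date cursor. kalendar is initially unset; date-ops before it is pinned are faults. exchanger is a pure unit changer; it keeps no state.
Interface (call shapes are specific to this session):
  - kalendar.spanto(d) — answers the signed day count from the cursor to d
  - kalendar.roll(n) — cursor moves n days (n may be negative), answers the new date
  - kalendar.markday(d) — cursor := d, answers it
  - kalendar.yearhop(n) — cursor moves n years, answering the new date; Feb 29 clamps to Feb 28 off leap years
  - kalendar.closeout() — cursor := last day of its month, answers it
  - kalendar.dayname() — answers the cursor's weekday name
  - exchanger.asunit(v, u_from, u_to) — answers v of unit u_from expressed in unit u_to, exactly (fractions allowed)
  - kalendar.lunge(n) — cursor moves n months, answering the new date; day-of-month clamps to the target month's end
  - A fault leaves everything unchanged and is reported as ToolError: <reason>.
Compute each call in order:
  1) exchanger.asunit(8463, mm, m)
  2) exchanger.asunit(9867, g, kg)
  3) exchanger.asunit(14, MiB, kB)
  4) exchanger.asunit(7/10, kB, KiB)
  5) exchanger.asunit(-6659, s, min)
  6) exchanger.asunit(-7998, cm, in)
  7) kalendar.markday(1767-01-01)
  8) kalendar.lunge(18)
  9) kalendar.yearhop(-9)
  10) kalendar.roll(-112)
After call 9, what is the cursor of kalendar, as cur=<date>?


Answer: cur=1759-07-01

Derivation:
·→ exchanger.asunit(v→8463, u_from→mm, u_to→m)
·← 8463/1000
·→ exchanger.asunit(v→9867, u_from→g, u_to→kg)
·← 9867/1000
·→ exchanger.asunit(v→14, u_from→MiB, u_to→kB)
·← 1835008/125
·→ exchanger.asunit(v→7/10, u_from→kB, u_to→KiB)
·← 175/256
·→ exchanger.asunit(v→-6659, u_from→s, u_to→min)
·← -6659/60
·→ exchanger.asunit(v→-7998, u_from→cm, u_to→in)
·← -399900/127
·→ kalendar.markday(d→1767-01-01)
·← 1767-01-01
·→ kalendar.lunge(n→18)
·← 1768-07-01
·→ kalendar.yearhop(n→-9)
·← 1759-07-01
·→ kalendar.roll(n→-112)
·← 1759-03-11


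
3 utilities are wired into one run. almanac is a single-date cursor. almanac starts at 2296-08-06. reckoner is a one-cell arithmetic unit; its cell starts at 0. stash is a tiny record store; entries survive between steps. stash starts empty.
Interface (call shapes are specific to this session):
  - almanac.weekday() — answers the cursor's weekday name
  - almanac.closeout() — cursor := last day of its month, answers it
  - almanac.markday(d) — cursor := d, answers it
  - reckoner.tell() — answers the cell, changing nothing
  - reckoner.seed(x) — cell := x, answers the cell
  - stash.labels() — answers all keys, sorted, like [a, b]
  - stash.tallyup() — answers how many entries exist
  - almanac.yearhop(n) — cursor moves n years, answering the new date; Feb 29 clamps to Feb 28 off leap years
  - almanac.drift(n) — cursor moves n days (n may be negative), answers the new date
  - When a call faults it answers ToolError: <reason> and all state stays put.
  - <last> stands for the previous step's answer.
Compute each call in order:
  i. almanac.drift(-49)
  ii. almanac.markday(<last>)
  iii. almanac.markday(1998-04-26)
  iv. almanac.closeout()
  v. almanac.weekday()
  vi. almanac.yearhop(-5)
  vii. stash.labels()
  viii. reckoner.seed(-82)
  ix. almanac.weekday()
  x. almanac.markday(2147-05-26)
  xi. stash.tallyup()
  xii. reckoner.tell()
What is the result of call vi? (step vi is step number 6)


==> drift(n='-49')
<== 2296-06-18
==> markday(d='<last>')
<== 2296-06-18
==> markday(d='1998-04-26')
<== 1998-04-26
==> closeout()
<== 1998-04-30
==> weekday()
<== Thursday
==> yearhop(n='-5')
<== 1993-04-30
==> labels()
<== []
==> seed(x='-82')
<== -82
==> weekday()
<== Friday
==> markday(d='2147-05-26')
<== 2147-05-26
==> tallyup()
<== 0
==> tell()
<== -82

Answer: 1993-04-30


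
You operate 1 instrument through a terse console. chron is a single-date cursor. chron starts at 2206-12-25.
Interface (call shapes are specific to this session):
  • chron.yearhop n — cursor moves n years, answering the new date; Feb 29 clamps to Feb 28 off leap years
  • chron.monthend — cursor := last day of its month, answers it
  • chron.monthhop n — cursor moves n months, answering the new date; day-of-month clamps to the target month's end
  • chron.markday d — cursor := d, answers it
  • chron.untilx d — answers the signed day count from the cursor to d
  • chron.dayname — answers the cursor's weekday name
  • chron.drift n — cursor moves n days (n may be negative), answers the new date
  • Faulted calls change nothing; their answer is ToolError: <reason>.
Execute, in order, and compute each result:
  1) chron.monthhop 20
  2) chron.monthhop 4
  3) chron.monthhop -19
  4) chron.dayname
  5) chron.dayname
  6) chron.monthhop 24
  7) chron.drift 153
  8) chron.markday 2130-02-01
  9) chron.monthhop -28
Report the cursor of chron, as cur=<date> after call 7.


·→ chron.monthhop(n=20)
·← 2208-08-25
·→ chron.monthhop(n=4)
·← 2208-12-25
·→ chron.monthhop(n=-19)
·← 2207-05-25
·→ chron.dayname()
·← Monday
·→ chron.dayname()
·← Monday
·→ chron.monthhop(n=24)
·← 2209-05-25
·→ chron.drift(n=153)
·← 2209-10-25
·→ chron.markday(d=2130-02-01)
·← 2130-02-01
·→ chron.monthhop(n=-28)
·← 2127-10-01

Answer: cur=2209-10-25


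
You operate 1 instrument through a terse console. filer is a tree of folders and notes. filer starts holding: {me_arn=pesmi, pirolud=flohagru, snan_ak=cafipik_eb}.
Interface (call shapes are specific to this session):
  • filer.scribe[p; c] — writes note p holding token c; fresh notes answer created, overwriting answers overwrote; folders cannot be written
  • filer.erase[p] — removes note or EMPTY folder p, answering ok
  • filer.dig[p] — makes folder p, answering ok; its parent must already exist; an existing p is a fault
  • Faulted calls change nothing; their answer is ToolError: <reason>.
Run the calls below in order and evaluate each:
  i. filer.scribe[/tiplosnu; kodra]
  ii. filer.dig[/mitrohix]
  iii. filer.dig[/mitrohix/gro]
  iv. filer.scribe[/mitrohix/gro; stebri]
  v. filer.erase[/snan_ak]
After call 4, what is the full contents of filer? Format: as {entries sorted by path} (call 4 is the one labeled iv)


I run filer.scribe passing p='/tiplosnu', c='kodra', — result: created.
Next I call filer.dig passing p='/mitrohix': ok.
Then filer.dig passing p='/mitrohix/gro', and see ok.
Then filer.scribe passing p='/mitrohix/gro', c='stebri', yielding ToolError: is a directory.
Using filer.erase passing p='/snan_ak', giving ok.

Answer: {me_arn=pesmi, mitrohix/, mitrohix/gro/, pirolud=flohagru, snan_ak=cafipik_eb, tiplosnu=kodra}
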